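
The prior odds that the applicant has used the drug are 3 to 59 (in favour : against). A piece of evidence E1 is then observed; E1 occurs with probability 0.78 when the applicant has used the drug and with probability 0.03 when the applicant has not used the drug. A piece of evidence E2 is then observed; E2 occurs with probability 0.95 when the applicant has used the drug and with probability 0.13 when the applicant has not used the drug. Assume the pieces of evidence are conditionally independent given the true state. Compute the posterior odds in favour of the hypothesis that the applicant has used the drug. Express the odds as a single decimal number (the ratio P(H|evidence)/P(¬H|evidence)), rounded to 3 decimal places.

Prior odds = 3/59 = 0.050847. In log-odds, ln(0.050847) = -2.9789.
Add log likelihood ratios: ln(26.000) + ln(7.3077) = 5.2470.
Posterior log-odds = 2.2681, so posterior odds = exp(2.2681) = 9.6610.

Posterior odds ≈ 9.661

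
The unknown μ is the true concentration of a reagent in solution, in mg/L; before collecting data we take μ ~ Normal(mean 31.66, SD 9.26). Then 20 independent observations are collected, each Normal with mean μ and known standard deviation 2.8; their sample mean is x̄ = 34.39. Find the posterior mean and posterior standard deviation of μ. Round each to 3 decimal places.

Prior precision 1/τ₀² = 1/9.26² = 0.0116621; data precision n/σ² = 20/2.8² = 2.55102.
Posterior precision = 0.0116621 + 2.55102 = 2.56268, giving posterior SD = 1/√2.56268 = 0.625.
Posterior mean = (0.0116621·31.66 + 2.55102·34.39) / 2.56268 = 34.378.

Posterior mean ≈ 34.378; posterior SD ≈ 0.625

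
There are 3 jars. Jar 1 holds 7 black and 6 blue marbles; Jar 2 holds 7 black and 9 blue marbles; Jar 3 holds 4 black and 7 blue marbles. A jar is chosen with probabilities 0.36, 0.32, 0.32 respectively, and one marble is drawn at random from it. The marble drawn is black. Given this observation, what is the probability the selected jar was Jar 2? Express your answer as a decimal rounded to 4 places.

P(black|Jar 1) = 0.5385; P(black|Jar 2) = 0.4375; P(black|Jar 3) = 0.3636.
Prior × likelihood for each source: 0.36·0.5385=0.1938, 0.32·0.4375=0.1400, 0.32·0.3636=0.1164. Summing gives P(black) = 0.45021.
P(Jar 2 | black) = 0.1400 / 0.45021 = 0.3110.

Posterior probability ≈ 0.3110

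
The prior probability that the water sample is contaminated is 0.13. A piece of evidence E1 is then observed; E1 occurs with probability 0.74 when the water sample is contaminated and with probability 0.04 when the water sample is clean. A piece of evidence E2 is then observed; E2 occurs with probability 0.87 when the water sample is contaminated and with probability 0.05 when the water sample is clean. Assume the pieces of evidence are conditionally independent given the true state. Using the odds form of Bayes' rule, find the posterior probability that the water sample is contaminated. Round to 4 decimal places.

Prior odds = 0.13/(1−0.13) = 0.14943. In log-odds, ln(0.14943) = -1.9010.
Add log likelihood ratios: ln(18.500) + ln(17.400) = 5.7742.
Posterior log-odds = 3.8733, so posterior odds = exp(3.8733) = 48.100. Converting, P(H|E) = 48.100/49.100 = 0.9796.

Posterior probability ≈ 0.9796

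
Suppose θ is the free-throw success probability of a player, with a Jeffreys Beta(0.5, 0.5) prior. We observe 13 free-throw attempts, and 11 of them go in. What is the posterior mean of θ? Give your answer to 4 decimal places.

Posterior mean ≈ 0.8214

The binomial likelihood is conjugate to the Beta prior: with 11 successes and 2 failures, the posterior is Beta(0.5+11, 0.5+2) = Beta(11.5, 2.5).
E[θ | data] = 11.5/(11.5+2.5) = 0.8214.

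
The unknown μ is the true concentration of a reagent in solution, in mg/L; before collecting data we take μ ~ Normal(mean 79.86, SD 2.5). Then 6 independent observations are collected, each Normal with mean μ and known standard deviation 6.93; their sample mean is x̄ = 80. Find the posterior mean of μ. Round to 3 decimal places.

Prior precision 1/τ₀² = 1/2.5² = 0.160000; data precision n/σ² = 6/6.93² = 0.124935.
Posterior precision = 0.160000 + 0.124935 = 0.284935.
Posterior mean = (0.160000·79.86 + 0.124935·80) / 0.284935 = 79.921.

Posterior mean ≈ 79.921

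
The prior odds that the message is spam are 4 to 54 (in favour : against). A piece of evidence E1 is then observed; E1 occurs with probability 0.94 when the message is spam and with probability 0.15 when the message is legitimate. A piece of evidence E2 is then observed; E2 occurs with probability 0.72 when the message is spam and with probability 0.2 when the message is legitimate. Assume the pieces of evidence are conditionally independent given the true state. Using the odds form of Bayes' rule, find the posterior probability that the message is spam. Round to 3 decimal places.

Posterior probability ≈ 0.626

Prior odds = 4/54 = 0.074074.
Likelihood ratio for E1 = 0.94/0.15 = 6.2667.
Likelihood ratio for E2 = 0.72/0.2 = 3.6000.
Posterior odds = prior odds × LR₁ × LR₂ = 1.6711.
Posterior probability = odds/(1+odds) = 1.6711/2.6711 = 0.626.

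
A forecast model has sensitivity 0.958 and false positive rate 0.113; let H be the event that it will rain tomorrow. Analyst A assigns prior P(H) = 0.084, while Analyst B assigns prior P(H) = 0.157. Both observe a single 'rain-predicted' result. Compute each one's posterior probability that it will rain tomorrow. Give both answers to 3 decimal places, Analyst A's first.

Analyst A: 0.437; Analyst B: 0.612

The likelihood ratio for a 'rain-predicted' result is 0.958/0.113 = 8.4779.
Analyst A: prior odds 0.084/0.916 = 0.091703; posterior odds 0.77745; posterior probability 0.437.
Analyst B: prior odds 0.157/0.843 = 0.18624; posterior odds 1.5789; posterior probability 0.612.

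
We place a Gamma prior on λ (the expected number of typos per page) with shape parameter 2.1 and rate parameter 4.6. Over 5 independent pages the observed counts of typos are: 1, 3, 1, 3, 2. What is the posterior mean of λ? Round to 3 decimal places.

Posterior mean ≈ 1.260

Total count ∑xᵢ = 10 over n = 5 pages.
Gamma is conjugate to the Poisson likelihood: posterior is Gamma(shape = 2.1+10 = 12.1, rate = 4.6+5 = 9.6).
E[λ | data] = 12.1/9.6 = 1.260.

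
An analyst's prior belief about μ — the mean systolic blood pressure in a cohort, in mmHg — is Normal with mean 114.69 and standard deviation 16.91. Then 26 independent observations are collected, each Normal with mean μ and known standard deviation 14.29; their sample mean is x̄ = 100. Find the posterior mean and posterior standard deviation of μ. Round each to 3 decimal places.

Posterior mean ≈ 100.393; posterior SD ≈ 2.765

Prior precision 1/τ₀² = 1/16.91² = 0.00349714; data precision n/σ² = 26/14.29² = 0.127324.
Posterior precision = 0.00349714 + 0.127324 = 0.130821, giving posterior SD = 1/√0.130821 = 2.765.
Posterior mean = (0.00349714·114.69 + 0.127324·100) / 0.130821 = 100.393.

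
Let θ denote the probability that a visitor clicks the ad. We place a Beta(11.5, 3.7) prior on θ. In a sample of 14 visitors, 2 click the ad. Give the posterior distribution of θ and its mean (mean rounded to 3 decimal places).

Observing 2 successes and 12 failures updates Beta(11.5, 3.7) by adding the success and failure counts to the two shape parameters: α = 11.5+2 = 13.5, β = 3.7+12 = 15.7.
E[θ | data] = 13.5/(13.5+15.7) = 0.462.

Posterior: Beta(13.5, 15.7); mean ≈ 0.462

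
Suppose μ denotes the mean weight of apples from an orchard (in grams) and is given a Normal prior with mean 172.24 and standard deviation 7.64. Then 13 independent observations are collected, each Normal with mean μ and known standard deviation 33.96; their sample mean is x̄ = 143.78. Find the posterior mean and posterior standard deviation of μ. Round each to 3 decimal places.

Prior precision 1/τ₀² = 1/7.64² = 0.0171322; data precision n/σ² = 13/33.96² = 0.0112722.
Posterior precision = 0.0171322 + 0.0112722 = 0.0284044, giving posterior SD = 1/√0.0284044 = 5.933.
Posterior mean = (0.0171322·172.24 + 0.0112722·143.78) / 0.0284044 = 160.946.

Posterior mean ≈ 160.946; posterior SD ≈ 5.933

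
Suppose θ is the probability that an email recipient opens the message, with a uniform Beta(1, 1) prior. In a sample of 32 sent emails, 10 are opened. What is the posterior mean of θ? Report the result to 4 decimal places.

Posterior mean ≈ 0.3235

Observing 10 successes and 22 failures updates Beta(1, 1) by adding the success and failure counts to the two shape parameters: α = 1+10 = 11, β = 1+22 = 23.
Posterior mean = α/(α+β) = 11/34 = 0.3235.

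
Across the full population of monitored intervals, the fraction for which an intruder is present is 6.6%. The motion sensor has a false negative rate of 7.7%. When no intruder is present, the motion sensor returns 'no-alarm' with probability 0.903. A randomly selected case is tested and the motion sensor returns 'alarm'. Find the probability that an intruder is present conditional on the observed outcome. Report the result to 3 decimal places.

P(H | E) ≈ 0.402

Let H be the event that an intruder is present. P(H) = 0.066, so P(¬H) = 0.934. With E the 'alarm' result, P(E|H) = 0.923 and P(E|¬H) = 0.097.
P(E) = 0.923·0.066 + 0.097·0.934 = 0.060918 + 0.090598 = 0.15152.
By Bayes' theorem, P(H|E) = 0.060918 / 0.15152 = 0.402.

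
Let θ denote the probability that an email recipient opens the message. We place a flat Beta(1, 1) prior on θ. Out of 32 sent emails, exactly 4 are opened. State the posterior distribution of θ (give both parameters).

Posterior: Beta(5, 29)

The binomial likelihood is conjugate to the Beta prior: with 4 successes and 28 failures, the posterior is Beta(1+4, 1+28) = Beta(5, 29).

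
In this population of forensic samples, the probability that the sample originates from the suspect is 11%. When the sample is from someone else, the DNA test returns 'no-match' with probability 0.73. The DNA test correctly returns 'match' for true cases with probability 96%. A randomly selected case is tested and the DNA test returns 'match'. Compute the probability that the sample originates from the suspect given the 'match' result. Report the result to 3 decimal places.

P(H | E) ≈ 0.305

Let H be the event that the sample originates from the suspect. P(H) = 0.11, so P(¬H) = 0.89. With E the 'match' result, P(E|H) = 0.96 and P(E|¬H) = 0.27.
P(E) = 0.96·0.11 + 0.27·0.89 = 0.10560 + 0.24030 = 0.34590.
By Bayes' theorem, P(H|E) = 0.10560 / 0.34590 = 0.305.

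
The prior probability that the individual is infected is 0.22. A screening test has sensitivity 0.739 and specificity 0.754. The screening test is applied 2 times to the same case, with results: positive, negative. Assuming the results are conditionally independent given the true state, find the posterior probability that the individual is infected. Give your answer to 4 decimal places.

With H the event that the individual is infected, the joint likelihood of the observed sequence is P(data|H) = 0.739·0.261 = 0.19288 and P(data|¬H) = 0.246·0.754 = 0.18548.
Bayes: P(H|data) = 0.22·0.19288 / (0.22·0.19288 + 0.78·0.18548) = 0.042433/0.18711 = 0.2268.

Posterior P(H) ≈ 0.2268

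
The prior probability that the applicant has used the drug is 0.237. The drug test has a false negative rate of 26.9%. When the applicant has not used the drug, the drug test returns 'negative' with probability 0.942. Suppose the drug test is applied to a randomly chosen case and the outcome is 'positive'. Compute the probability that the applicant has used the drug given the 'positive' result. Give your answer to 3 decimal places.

P(H | E) ≈ 0.797

Write H for 'the applicant has used the drug'. Prior odds H:¬H = 0.237/0.763 = 0.31062. For the 'positive' outcome, the likelihood ratio is 0.731/0.058 = 12.603.
Posterior odds = 0.31062 × 12.603 = 3.9148, so P(H|E) = 3.9148/(1+3.9148) = 0.797.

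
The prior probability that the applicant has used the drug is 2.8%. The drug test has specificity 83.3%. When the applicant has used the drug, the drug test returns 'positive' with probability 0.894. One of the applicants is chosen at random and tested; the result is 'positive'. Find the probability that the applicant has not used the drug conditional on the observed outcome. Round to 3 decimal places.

P(¬H | E) ≈ 0.866

Write H for 'the applicant has used the drug'. Prior odds H:¬H = 0.028/0.972 = 0.028807. For the 'positive' outcome, the likelihood ratio is 0.894/0.167 = 5.3533.
Posterior odds = 0.028807 × 5.3533 = 0.15421, so P(H|E) = 0.15421/(1+0.15421) = 0.134. Then P(¬H|E) = 1 − 0.134 = 0.866.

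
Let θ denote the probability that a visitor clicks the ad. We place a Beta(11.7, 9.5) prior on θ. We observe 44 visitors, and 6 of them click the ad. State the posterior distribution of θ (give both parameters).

Observing 6 successes and 38 failures updates Beta(11.7, 9.5) by adding the success and failure counts to the two shape parameters: α = 11.7+6 = 17.7, β = 9.5+38 = 47.5.

Posterior: Beta(17.7, 47.5)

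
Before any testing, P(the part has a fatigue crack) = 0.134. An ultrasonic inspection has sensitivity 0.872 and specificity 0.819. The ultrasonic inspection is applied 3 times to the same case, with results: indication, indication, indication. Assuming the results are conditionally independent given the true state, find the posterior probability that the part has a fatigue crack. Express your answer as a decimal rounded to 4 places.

Posterior P(H) ≈ 0.9454

Let H be the event that the part has a fatigue crack; start with P(H) = 0.134. P('indication'|H) = 0.872, P('indication'|¬H) = 0.181.
Update on result 1 ('indication'): P(H) ← 0.872·0.1340 / (0.872·0.1340 + 0.181·0.8660) = 0.11685/0.27359 = 0.4271.
Update on result 2 ('indication'): P(H) ← 0.872·0.4271 / (0.872·0.4271 + 0.181·0.5729) = 0.37242/0.47612 = 0.7822.
Update on result 3 ('indication'): P(H) ← 0.872·0.7822 / (0.872·0.7822 + 0.181·0.2178) = 0.68208/0.72150 = 0.9454.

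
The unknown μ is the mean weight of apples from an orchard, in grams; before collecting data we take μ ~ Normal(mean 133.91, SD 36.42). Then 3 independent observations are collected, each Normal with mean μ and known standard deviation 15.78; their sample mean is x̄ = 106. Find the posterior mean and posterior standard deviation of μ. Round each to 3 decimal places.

Prior precision 1/τ₀² = 1/36.42² = 0.00075391; data precision n/σ² = 3/15.78² = 0.0120478.
Posterior precision = 0.00075391 + 0.0120478 = 0.0128017, giving posterior SD = 1/√0.0128017 = 8.838.
Posterior mean = (0.00075391·133.91 + 0.0120478·106) / 0.0128017 = 107.644.

Posterior mean ≈ 107.644; posterior SD ≈ 8.838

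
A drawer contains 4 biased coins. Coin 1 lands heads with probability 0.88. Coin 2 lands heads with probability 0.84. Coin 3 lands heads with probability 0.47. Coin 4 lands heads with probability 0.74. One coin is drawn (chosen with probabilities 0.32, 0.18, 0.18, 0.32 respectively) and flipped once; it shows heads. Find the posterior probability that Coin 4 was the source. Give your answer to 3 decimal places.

P(heads|C1) = 0.88; P(heads|C2) = 0.84; P(heads|C3) = 0.47; P(heads|C4) = 0.74.
Prior × likelihood for each source: 0.32·0.88=0.2816, 0.18·0.84=0.1512, 0.18·0.47=0.08460, 0.32·0.74=0.2368. Summing gives P(heads) = 0.75420.
P(Coin 4 | heads) = 0.2368 / 0.75420 = 0.314.

Posterior probability ≈ 0.314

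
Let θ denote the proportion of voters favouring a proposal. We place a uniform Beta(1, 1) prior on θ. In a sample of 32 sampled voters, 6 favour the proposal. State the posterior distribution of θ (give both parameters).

The binomial likelihood is conjugate to the Beta prior: with 6 successes and 26 failures, the posterior is Beta(1+6, 1+26) = Beta(7, 27).

Posterior: Beta(7, 27)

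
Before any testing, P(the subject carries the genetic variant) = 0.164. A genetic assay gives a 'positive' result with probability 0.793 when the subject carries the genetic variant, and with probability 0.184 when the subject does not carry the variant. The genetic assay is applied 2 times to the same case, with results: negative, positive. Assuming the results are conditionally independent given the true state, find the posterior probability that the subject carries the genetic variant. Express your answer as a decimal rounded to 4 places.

Posterior P(H) ≈ 0.1766

Let H be the event that the subject carries the genetic variant; start with P(H) = 0.164. P('positive'|H) = 0.793, P('positive'|¬H) = 0.184.
Update on result 1 ('negative'): P(H) ← 0.207·0.1640 / (0.207·0.1640 + 0.816·0.8360) = 0.033948/0.71612 = 0.0474.
Update on result 2 ('positive'): P(H) ← 0.793·0.0474 / (0.793·0.0474 + 0.184·0.9526) = 0.037592/0.21287 = 0.1766.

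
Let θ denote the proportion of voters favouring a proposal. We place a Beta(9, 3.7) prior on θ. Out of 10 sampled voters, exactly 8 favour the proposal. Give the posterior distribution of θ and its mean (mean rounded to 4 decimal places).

Posterior: Beta(17, 5.7); mean ≈ 0.7489

The binomial likelihood is conjugate to the Beta prior: with 8 successes and 2 failures, the posterior is Beta(9+8, 3.7+2) = Beta(17, 5.7).
E[θ | data] = 17/(17+5.7) = 0.7489.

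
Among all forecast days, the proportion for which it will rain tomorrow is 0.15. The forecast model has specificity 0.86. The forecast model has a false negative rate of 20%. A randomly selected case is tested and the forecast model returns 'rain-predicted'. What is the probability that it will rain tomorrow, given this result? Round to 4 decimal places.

P(H | E) ≈ 0.5021

Write H for 'it will rain tomorrow'. Prior odds H:¬H = 0.15/0.85 = 0.17647. For the 'rain-predicted' outcome, the likelihood ratio is 0.8/0.14 = 5.7143.
Posterior odds = 0.17647 × 5.7143 = 1.0084, so P(H|E) = 1.0084/(1+1.0084) = 0.5021.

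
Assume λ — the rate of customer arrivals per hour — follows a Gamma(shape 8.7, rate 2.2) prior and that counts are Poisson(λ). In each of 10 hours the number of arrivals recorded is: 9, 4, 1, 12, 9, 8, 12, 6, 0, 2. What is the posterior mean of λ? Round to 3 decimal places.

Total count ∑xᵢ = 63 over n = 10 hours.
Gamma is conjugate to the Poisson likelihood: posterior is Gamma(shape = 8.7+63 = 71.7, rate = 2.2+10 = 12.2).
E[λ | data] = 71.7/12.2 = 5.877.

Posterior mean ≈ 5.877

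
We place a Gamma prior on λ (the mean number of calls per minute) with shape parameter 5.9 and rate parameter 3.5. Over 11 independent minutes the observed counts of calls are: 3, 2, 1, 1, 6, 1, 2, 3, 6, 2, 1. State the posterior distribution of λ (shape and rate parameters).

Posterior: Gamma(shape=33.9, rate=14.5)

Total count ∑xᵢ = 28 over n = 11 minutes.
Gamma is conjugate to the Poisson likelihood: posterior is Gamma(shape = 5.9+28 = 33.9, rate = 3.5+11 = 14.5).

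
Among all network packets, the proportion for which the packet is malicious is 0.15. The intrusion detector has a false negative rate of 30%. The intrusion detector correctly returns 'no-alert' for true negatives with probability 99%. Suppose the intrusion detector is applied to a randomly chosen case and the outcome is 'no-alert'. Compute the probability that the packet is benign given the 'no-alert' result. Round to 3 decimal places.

P(¬H | E) ≈ 0.949

Write H for 'the packet is malicious'. Prior odds H:¬H = 0.15/0.85 = 0.17647. For the 'no-alert' outcome, the likelihood ratio is 0.3/0.99 = 0.30303.
Posterior odds = 0.17647 × 0.30303 = 0.053476, so P(H|E) = 0.053476/(1+0.053476) = 0.051. Then P(¬H|E) = 1 − 0.051 = 0.949.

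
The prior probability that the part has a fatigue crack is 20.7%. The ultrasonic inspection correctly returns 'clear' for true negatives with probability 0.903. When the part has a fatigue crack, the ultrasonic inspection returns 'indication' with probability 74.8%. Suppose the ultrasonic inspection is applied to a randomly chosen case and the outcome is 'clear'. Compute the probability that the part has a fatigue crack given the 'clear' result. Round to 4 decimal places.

Write H for 'the part has a fatigue crack'. Prior odds H:¬H = 0.207/0.793 = 0.26103. For the 'clear' outcome, the likelihood ratio is 0.252/0.903 = 0.27907.
Posterior odds = 0.26103 × 0.27907 = 0.072847, so P(H|E) = 0.072847/(1+0.072847) = 0.0679.

P(H | E) ≈ 0.0679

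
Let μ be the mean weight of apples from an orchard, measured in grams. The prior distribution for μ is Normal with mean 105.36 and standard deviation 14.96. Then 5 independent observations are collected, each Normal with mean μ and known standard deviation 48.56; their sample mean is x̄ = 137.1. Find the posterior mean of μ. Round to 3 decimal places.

Prior precision 1/τ₀² = 1/14.96² = 0.00446824; data precision n/σ² = 5/48.56² = 0.00212037.
Posterior precision = 0.00446824 + 0.00212037 = 0.00658862.
Posterior mean = (0.00446824·105.36 + 0.00212037·137.1) / 0.00658862 = 115.575.

Posterior mean ≈ 115.575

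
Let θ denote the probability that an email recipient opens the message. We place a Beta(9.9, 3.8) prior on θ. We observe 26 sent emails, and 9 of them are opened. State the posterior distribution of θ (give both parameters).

Posterior: Beta(18.9, 20.8)

The binomial likelihood is conjugate to the Beta prior: with 9 successes and 17 failures, the posterior is Beta(9.9+9, 3.8+17) = Beta(18.9, 20.8).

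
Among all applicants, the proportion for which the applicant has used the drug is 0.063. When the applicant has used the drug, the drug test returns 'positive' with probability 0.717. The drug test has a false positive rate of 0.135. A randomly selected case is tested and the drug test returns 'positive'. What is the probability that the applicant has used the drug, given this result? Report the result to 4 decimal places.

P(H | E) ≈ 0.2631

Write H for 'the applicant has used the drug'. Prior odds H:¬H = 0.063/0.937 = 0.067236. For the 'positive' outcome, the likelihood ratio is 0.717/0.135 = 5.3111.
Posterior odds = 0.067236 × 5.3111 = 0.35710, so P(H|E) = 0.35710/(1+0.35710) = 0.2631.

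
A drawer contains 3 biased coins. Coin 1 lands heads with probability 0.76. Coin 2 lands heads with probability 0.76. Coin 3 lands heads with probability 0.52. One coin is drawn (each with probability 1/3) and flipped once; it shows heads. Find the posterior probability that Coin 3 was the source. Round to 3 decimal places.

P(heads|C1) = 0.76; P(heads|C2) = 0.76; P(heads|C3) = 0.52.
Prior × likelihood for each source: 0.333333·0.76=0.2533, 0.333333·0.76=0.2533, 0.333333·0.52=0.1733. Summing gives P(heads) = 0.68000.
P(Coin 3 | heads) = 0.1733 / 0.68000 = 0.255.

Posterior probability ≈ 0.255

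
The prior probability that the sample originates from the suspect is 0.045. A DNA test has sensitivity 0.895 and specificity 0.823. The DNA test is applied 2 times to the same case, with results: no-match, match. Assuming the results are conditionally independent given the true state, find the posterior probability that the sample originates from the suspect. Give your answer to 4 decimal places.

Let H be the event that the sample originates from the suspect; start with P(H) = 0.045. P('match'|H) = 0.895, P('match'|¬H) = 0.177.
Update on result 1 ('no-match'): P(H) ← 0.105·0.0450 / (0.105·0.0450 + 0.823·0.9550) = 0.0047250/0.79069 = 0.0060.
Update on result 2 ('match'): P(H) ← 0.895·0.0060 / (0.895·0.0060 + 0.177·0.9940) = 0.0053483/0.18129 = 0.0295.

Posterior P(H) ≈ 0.0295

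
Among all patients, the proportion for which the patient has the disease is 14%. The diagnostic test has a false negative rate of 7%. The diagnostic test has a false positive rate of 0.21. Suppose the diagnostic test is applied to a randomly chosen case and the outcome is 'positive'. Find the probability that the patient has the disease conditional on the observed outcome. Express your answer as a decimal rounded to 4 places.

Let H be the event that the patient has the disease. P(H) = 0.14, so P(¬H) = 0.86. With E the 'positive' result, P(E|H) = 0.93 and P(E|¬H) = 0.21.
P(E) = 0.93·0.14 + 0.21·0.86 = 0.13020 + 0.18060 = 0.31080.
By Bayes' theorem, P(H|E) = 0.13020 / 0.31080 = 0.4189.

P(H | E) ≈ 0.4189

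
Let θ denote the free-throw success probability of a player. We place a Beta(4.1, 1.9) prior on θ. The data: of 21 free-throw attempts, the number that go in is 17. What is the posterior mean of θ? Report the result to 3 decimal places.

Posterior mean ≈ 0.781

Observing 17 successes and 4 failures updates Beta(4.1, 1.9) by adding the success and failure counts to the two shape parameters: α = 4.1+17 = 21.1, β = 1.9+4 = 5.9.
Posterior mean = α/(α+β) = 21.1/27 = 0.781.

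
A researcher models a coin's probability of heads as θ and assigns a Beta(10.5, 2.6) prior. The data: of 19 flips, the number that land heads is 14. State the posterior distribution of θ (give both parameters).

Posterior: Beta(24.5, 7.6)

Observing 14 successes and 5 failures updates Beta(10.5, 2.6) by adding the success and failure counts to the two shape parameters: α = 10.5+14 = 24.5, β = 2.6+5 = 7.6.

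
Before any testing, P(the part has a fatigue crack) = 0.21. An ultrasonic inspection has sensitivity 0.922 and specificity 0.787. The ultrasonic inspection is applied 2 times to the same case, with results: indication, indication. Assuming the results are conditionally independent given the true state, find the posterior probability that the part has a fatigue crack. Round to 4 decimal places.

With H the event that the part has a fatigue crack, the joint likelihood of the observed sequence is P(data|H) = 0.922·0.922 = 0.85008 and P(data|¬H) = 0.213·0.213 = 0.045369.
Bayes: P(H|data) = 0.21·0.85008 / (0.21·0.85008 + 0.79·0.045369) = 0.17852/0.21436 = 0.8328.

Posterior P(H) ≈ 0.8328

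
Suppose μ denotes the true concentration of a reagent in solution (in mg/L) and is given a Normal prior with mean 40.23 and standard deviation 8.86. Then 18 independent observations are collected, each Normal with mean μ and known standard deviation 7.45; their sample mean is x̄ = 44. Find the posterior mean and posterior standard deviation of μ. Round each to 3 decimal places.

Prior precision 1/τ₀² = 1/8.86² = 0.0127389; data precision n/σ² = 18/7.45² = 0.324310.
Posterior precision = 0.0127389 + 0.324310 = 0.337049, giving posterior SD = 1/√0.337049 = 1.722.
Posterior mean = (0.0127389·40.23 + 0.324310·44) / 0.337049 = 43.858.

Posterior mean ≈ 43.858; posterior SD ≈ 1.722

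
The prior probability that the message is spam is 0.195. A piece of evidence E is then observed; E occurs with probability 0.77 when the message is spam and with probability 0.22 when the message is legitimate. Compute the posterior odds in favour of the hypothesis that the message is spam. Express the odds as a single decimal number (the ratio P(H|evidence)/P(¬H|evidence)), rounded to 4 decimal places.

Prior odds = 0.195/(1−0.195) = 0.24224. In log-odds, ln(0.24224) = -1.4178.
Add log likelihood ratio: ln(3.5000) = 1.2528.
Posterior log-odds = -0.16508, so posterior odds = exp(-0.16508) = 0.84783.

Posterior odds ≈ 0.8478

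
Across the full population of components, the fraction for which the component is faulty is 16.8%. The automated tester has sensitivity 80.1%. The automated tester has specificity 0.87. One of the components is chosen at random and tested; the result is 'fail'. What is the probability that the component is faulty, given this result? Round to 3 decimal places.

P(H | E) ≈ 0.554

Write H for 'the component is faulty'. Prior odds H:¬H = 0.168/0.832 = 0.20192. For the 'fail' outcome, the likelihood ratio is 0.801/0.13 = 6.1615.
Posterior odds = 0.20192 × 6.1615 = 1.2442, so P(H|E) = 1.2442/(1+1.2442) = 0.554.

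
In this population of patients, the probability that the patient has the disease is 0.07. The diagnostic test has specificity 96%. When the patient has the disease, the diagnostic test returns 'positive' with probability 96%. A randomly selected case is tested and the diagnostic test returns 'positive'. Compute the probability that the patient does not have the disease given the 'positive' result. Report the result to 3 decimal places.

Write H for 'the patient has the disease'. Prior odds H:¬H = 0.07/0.93 = 0.075269. For the 'positive' outcome, the likelihood ratio is 0.96/0.04 = 24.000.
Posterior odds = 0.075269 × 24.000 = 1.8065, so P(H|E) = 1.8065/(1+1.8065) = 0.644. Then P(¬H|E) = 1 − 0.644 = 0.356.

P(¬H | E) ≈ 0.356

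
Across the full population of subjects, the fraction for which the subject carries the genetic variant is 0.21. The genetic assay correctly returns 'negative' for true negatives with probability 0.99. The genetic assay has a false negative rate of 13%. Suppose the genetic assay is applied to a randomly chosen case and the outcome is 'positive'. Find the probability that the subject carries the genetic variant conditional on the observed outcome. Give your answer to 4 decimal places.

Let H be the event that the subject carries the genetic variant. P(H) = 0.21, so P(¬H) = 0.79. With E the 'positive' result, P(E|H) = 0.87 and P(E|¬H) = 0.01.
P(E) = 0.87·0.21 + 0.01·0.79 = 0.18270 + 0.0079000 = 0.19060.
By Bayes' theorem, P(H|E) = 0.18270 / 0.19060 = 0.9586.

P(H | E) ≈ 0.9586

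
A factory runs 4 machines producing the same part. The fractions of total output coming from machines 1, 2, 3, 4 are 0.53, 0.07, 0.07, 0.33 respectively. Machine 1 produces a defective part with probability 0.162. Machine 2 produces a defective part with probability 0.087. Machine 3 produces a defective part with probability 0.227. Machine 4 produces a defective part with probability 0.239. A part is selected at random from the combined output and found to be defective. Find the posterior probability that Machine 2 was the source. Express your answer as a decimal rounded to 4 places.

Tabulate prior·likelihood by source: [1] prior 0.53, lik 0.162, product 0.08586; [2] prior 0.07, lik 0.087, product 0.006090; [3] prior 0.07, lik 0.227, product 0.01589; [4] prior 0.33, lik 0.239, product 0.07887.
Normalizing constant = 0.18671; the posterior for Machine 2 is its product over the sum, 0.006090/0.18671 = 0.0326.

Posterior probability ≈ 0.0326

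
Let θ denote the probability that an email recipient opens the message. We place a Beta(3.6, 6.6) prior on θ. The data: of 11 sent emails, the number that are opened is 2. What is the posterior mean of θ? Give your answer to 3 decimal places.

Posterior mean ≈ 0.264

The binomial likelihood is conjugate to the Beta prior: with 2 successes and 9 failures, the posterior is Beta(3.6+2, 6.6+9) = Beta(5.6, 15.6).
Posterior mean = α/(α+β) = 5.6/21.2 = 0.264.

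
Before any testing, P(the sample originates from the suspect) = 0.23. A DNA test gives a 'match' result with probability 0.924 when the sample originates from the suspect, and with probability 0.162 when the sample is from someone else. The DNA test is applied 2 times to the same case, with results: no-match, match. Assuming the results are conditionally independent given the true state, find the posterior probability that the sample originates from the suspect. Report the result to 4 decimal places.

Posterior P(H) ≈ 0.1338

With H the event that the sample originates from the suspect, the joint likelihood of the observed sequence is P(data|H) = 0.076·0.924 = 0.070224 and P(data|¬H) = 0.838·0.162 = 0.13576.
Bayes: P(H|data) = 0.23·0.070224 / (0.23·0.070224 + 0.77·0.13576) = 0.016152/0.12068 = 0.1338.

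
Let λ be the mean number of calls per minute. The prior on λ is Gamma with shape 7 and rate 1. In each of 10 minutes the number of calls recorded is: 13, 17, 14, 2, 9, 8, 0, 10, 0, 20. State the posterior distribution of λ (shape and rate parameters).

Posterior: Gamma(shape=100, rate=11)

Total count ∑xᵢ = 93 over n = 10 minutes.
Gamma is conjugate to the Poisson likelihood: posterior is Gamma(shape = 7+93 = 100, rate = 1+10 = 11).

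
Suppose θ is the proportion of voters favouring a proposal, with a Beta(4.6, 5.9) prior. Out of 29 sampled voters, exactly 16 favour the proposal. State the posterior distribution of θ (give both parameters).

Posterior: Beta(20.6, 18.9)

Observing 16 successes and 13 failures updates Beta(4.6, 5.9) by adding the success and failure counts to the two shape parameters: α = 4.6+16 = 20.6, β = 5.9+13 = 18.9.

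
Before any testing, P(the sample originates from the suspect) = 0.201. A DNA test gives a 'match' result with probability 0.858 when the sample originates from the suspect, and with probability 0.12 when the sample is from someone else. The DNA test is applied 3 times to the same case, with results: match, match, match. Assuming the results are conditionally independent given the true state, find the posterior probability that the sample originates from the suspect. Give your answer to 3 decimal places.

With H the event that the sample originates from the suspect, the joint likelihood of the observed sequence is P(data|H) = 0.858·0.858·0.858 = 0.63163 and P(data|¬H) = 0.12·0.12·0.12 = 0.0017280.
Bayes: P(H|data) = 0.201·0.63163 / (0.201·0.63163 + 0.799·0.0017280) = 0.12696/0.12834 = 0.9892.

Posterior P(H) ≈ 0.989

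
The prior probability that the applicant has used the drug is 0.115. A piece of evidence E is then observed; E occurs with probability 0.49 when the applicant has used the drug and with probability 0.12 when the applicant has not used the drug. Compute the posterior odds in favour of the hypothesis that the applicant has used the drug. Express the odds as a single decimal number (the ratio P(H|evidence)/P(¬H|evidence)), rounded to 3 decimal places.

Posterior odds ≈ 0.531

Prior odds = 0.115/(1−0.115) = 0.12994.
Likelihood ratio for E = 0.49/0.12 = 4.0833.
Posterior odds = prior odds × LR = 0.53060.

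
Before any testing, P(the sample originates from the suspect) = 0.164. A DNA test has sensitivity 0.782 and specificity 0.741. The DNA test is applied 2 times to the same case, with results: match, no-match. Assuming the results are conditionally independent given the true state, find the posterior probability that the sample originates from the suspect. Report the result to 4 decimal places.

Posterior P(H) ≈ 0.1484

Let H be the event that the sample originates from the suspect; start with P(H) = 0.164. P('match'|H) = 0.782, P('match'|¬H) = 0.259.
Update on result 1 ('match'): P(H) ← 0.782·0.1640 / (0.782·0.1640 + 0.259·0.8360) = 0.12825/0.34477 = 0.3720.
Update on result 2 ('no-match'): P(H) ← 0.218·0.3720 / (0.218·0.3720 + 0.741·0.6280) = 0.081091/0.54645 = 0.1484.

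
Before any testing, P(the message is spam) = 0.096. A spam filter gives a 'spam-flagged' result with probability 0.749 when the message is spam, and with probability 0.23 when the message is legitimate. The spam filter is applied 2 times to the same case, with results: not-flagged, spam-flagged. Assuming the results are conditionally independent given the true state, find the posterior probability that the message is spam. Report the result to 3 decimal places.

Posterior P(H) ≈ 0.101

Let H be the event that the message is spam; start with P(H) = 0.096. P('spam-flagged'|H) = 0.749, P('spam-flagged'|¬H) = 0.23.
Update on result 1 ('not-flagged'): P(H) ← 0.251·0.0960 / (0.251·0.0960 + 0.77·0.9040) = 0.024096/0.72018 = 0.0335.
Update on result 2 ('spam-flagged'): P(H) ← 0.749·0.0335 / (0.749·0.0335 + 0.23·0.9665) = 0.025060/0.24736 = 0.1013.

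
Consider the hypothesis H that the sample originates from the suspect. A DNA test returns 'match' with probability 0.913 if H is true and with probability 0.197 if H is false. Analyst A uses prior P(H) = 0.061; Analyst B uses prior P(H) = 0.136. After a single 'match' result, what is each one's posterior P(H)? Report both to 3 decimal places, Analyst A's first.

Analyst A: 0.231; Analyst B: 0.422

P('+'|H) = 0.913, P('+'|¬H) = 0.197.
Analyst A: numerator 0.913·0.061 = 0.055693; evidence = 0.055693+0.197·0.939 = 0.24068; posterior = 0.231.
Analyst B: numerator 0.913·0.136 = 0.12417; evidence = 0.12417+0.197·0.864 = 0.29438; posterior = 0.422.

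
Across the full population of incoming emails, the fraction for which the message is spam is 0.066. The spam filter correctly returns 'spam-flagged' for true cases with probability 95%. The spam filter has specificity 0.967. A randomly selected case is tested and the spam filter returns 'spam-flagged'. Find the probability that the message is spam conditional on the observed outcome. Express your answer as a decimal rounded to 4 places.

Write H for 'the message is spam'. Prior odds H:¬H = 0.066/0.934 = 0.070664. For the 'spam-flagged' outcome, the likelihood ratio is 0.95/0.033 = 28.788.
Posterior odds = 0.070664 × 28.788 = 2.0343, so P(H|E) = 2.0343/(1+2.0343) = 0.6704.

P(H | E) ≈ 0.6704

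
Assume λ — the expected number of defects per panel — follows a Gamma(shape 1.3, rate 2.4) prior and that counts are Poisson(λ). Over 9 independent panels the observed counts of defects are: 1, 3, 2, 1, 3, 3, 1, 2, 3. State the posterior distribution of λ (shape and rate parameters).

Total count ∑xᵢ = 19 over n = 9 panels.
Gamma is conjugate to the Poisson likelihood: posterior is Gamma(shape = 1.3+19 = 20.3, rate = 2.4+9 = 11.4).

Posterior: Gamma(shape=20.3, rate=11.4)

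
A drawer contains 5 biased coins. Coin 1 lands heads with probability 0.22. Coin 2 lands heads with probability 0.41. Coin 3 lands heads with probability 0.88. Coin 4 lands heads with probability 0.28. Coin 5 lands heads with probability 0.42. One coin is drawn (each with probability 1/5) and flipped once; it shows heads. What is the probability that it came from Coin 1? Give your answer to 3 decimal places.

Posterior probability ≈ 0.100

Tabulate prior·likelihood by source: [1] prior 0.2, lik 0.22, product 0.04400; [2] prior 0.2, lik 0.41, product 0.08200; [3] prior 0.2, lik 0.88, product 0.1760; [4] prior 0.2, lik 0.28, product 0.05600; [5] prior 0.2, lik 0.42, product 0.08400.
Normalizing constant = 0.44200; the posterior for Coin 1 is its product over the sum, 0.04400/0.44200 = 0.100.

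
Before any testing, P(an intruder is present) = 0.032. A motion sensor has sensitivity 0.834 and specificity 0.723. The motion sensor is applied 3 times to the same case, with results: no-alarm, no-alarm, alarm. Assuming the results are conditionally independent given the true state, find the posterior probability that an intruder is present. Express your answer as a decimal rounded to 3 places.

Let H be the event that an intruder is present; start with P(H) = 0.032. P('alarm'|H) = 0.834, P('alarm'|¬H) = 0.277.
Update on result 1 ('no-alarm'): P(H) ← 0.166·0.0320 / (0.166·0.0320 + 0.723·0.9680) = 0.0053120/0.70518 = 0.0075.
Update on result 2 ('no-alarm'): P(H) ← 0.166·0.0075 / (0.166·0.0075 + 0.723·0.9925) = 0.0012505/0.71880 = 0.0017.
Update on result 3 ('alarm'): P(H) ← 0.834·0.0017 / (0.834·0.0017 + 0.277·0.9983) = 0.0014509/0.27797 = 0.0052.

Posterior P(H) ≈ 0.005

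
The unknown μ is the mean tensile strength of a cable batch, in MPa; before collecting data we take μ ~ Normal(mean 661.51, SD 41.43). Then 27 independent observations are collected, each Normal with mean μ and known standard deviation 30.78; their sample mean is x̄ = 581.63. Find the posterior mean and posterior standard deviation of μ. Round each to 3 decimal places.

Posterior mean ≈ 583.230; posterior SD ≈ 5.864

With known σ, the Normal prior is conjugate. Weight on the data is w = (n/σ²)/(n/σ² + 1/τ₀²) = 0.0284988/(0.0284988+0.00058260) = 0.97997.
Posterior mean = w·x̄ + (1−w)·μ₀ = 0.97997·581.63 + 0.020033·661.51 = 583.230. Posterior variance = 1/(0.0284988+0.00058260) = 34.3862, so SD = 5.864.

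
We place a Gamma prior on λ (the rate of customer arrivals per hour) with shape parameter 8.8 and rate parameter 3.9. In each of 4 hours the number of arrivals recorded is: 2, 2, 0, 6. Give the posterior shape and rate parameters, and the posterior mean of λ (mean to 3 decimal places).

Posterior: Gamma(shape=18.8, rate=7.9); mean ≈ 2.380

Total count ∑xᵢ = 10 over n = 4 hours.
Gamma is conjugate to the Poisson likelihood: posterior is Gamma(shape = 8.8+10 = 18.8, rate = 3.9+4 = 7.9).
E[λ | data] = 18.8/7.9 = 2.380.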